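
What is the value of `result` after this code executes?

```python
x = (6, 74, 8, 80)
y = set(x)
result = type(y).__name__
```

x is tuple; y is set; result = 'set'

'set'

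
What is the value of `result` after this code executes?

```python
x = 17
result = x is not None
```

x = 17; result = True

True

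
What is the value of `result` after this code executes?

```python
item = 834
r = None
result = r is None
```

item = 834; r = None; result = True

True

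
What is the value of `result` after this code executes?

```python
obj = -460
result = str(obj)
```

obj = -460; result = '-460'

'-460'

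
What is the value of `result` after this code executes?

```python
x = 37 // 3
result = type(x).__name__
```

x is int; result = 'int'

'int'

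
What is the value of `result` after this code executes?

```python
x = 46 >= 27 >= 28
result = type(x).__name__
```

x is bool; result = 'bool'

'bool'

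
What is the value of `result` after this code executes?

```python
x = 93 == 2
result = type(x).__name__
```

x is bool; result = 'bool'

'bool'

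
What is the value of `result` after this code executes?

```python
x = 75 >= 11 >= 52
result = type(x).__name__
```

x is bool; result = 'bool'

'bool'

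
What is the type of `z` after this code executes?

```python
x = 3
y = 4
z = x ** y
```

positive int ** positive int = int

int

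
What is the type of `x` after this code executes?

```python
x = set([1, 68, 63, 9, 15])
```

set() constructor returns set

set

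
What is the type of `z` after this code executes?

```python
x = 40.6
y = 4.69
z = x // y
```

float // float = float

float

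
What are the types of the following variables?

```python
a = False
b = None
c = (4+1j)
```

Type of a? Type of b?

a is assigned the constant False, which has type bool; b is assigned None, whose type is NoneType

bool, NoneType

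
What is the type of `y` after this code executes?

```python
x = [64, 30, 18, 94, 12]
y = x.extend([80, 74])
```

list.extend() returns None

NoneType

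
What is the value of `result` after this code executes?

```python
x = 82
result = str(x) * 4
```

x = 82; result = '82828282'

'82828282'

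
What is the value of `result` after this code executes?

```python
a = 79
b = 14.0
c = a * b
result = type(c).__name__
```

a is int; b is float; c is float; result = 'float'

'float'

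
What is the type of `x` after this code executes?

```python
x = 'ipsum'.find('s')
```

str.find() returns int index

int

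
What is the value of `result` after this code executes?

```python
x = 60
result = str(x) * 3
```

x = 60; result = '606060'

'606060'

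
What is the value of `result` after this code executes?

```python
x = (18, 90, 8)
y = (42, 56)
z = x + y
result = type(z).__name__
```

x is tuple; y is tuple; z is tuple; result = 'tuple'

'tuple'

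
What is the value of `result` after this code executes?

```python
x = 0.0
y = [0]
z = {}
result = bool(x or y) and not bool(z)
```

x = 0.0; y = [0]; z = {}; result = True

True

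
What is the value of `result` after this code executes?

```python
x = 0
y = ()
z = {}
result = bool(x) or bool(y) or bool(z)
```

x = 0; y = (); z = {}; result = False

False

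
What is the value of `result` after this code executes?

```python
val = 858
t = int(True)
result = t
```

val = 858; t = 1; result = 1

1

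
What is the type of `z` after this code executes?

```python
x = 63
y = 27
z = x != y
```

Comparison returns bool

bool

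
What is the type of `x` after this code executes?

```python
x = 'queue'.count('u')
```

str.count() returns int

int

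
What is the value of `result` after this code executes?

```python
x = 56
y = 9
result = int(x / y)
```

x = 56; y = 9; result = 6

6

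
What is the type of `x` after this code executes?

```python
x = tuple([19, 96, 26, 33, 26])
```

tuple() constructor returns tuple

tuple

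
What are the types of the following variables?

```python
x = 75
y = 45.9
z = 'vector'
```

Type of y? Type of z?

y is assigned a number with a decimal point, so it is a float; z is assigned a quoted string literal, so it is a str

float, str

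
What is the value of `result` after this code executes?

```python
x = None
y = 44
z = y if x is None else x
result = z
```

x = None; y = 44; z = 44; result = 44

44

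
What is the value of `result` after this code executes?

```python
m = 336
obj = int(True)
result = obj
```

m = 336; obj = 1; result = 1

1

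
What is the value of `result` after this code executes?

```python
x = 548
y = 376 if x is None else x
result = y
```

x = 548; y = 548; result = 548

548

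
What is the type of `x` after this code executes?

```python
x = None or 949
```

'or' with None returns the other truthy value

int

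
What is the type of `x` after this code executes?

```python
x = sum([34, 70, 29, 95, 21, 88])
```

sum() of ints returns int

int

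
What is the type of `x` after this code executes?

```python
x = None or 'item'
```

'or' with None returns the other truthy value (str)

str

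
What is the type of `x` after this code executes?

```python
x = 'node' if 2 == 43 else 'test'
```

Both branches of conditional are str

str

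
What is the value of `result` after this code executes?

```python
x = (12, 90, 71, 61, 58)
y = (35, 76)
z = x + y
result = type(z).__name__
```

x is tuple; y is tuple; z is tuple; result = 'tuple'

'tuple'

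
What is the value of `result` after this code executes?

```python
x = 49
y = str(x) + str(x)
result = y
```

x = 49; y = '4949'; result = '4949'

'4949'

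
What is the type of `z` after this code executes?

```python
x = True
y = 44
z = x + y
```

bool + int = int (bool is subclass of int)

int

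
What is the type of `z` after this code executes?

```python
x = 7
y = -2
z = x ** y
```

int ** negative = float

float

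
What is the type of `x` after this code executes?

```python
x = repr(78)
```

repr() returns str

str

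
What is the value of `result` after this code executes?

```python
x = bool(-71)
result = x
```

x = True; result = True

True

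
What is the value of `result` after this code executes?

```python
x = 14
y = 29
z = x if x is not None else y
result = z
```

x = 14; y = 29; z = 14; result = 14

14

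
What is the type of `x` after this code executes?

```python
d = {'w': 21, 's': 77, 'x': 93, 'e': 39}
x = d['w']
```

Accessing dict[str, int] with str key returns int

int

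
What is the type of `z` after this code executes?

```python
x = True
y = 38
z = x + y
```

bool + int = int (bool is subclass of int)

int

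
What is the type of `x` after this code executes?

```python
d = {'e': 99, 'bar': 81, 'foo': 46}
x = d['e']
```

Accessing dict[str, int] with str key returns int

int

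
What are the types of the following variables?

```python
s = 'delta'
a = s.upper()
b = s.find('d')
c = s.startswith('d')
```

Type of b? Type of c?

find() returns int; startswith() returns bool

int, bool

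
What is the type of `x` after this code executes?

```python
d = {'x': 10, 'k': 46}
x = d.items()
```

dict.items() returns dict_items view

dict_items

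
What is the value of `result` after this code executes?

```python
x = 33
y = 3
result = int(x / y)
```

x = 33; y = 3; result = 11

11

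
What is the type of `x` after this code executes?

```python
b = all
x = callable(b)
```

callable() returns bool

bool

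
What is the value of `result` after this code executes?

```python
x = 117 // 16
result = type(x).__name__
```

x is int; result = 'int'

'int'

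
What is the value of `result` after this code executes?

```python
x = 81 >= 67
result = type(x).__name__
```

x is bool; result = 'bool'

'bool'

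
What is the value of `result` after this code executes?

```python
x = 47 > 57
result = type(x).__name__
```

x is bool; result = 'bool'

'bool'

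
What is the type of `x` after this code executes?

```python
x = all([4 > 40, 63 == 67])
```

all() returns bool

bool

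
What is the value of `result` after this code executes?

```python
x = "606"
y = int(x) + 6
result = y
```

x = '606'; y = 612; result = 612

612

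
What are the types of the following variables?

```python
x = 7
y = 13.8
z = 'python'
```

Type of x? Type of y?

x is assigned a bare integer (no decimal point), so it is an int; y is assigned a number with a decimal point, so it is a float

int, float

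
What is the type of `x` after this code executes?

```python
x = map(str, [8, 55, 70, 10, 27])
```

map() returns a map object

map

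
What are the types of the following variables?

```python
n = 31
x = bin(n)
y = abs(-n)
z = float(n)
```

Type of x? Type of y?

bin() returns str; abs() of int returns int

str, int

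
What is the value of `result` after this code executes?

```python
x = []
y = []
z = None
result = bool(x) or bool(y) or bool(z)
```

x = []; y = []; z = None; result = False

False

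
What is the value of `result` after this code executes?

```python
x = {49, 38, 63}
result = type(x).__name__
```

x is set; result = 'set'

'set'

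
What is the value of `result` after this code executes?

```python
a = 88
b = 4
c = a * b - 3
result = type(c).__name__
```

a is int; b is int; c is int; result = 'int'

'int'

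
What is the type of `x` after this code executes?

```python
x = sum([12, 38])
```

sum() of ints returns int

int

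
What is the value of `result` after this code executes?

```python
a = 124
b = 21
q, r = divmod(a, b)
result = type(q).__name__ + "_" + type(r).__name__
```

a is int; b is int; q is int; r is int; result = 'int_int'

'int_int'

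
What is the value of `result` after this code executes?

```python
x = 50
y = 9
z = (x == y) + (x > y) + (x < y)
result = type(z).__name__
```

x is int; y is int; z is int; result = 'int'

'int'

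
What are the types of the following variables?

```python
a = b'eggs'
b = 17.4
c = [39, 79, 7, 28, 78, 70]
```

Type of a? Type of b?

a is assigned a bytes literal (b'...' prefix); b is assigned a number with a decimal point, so it is a float

bytes, float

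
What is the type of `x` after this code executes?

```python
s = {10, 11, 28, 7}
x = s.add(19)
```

set.add() returns None (mutates in place)

NoneType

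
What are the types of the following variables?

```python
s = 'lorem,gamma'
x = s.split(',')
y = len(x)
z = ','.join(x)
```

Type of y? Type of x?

len() returns int; str.split() returns list

int, list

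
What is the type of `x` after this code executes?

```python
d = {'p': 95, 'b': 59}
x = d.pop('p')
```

dict.pop() returns the value

int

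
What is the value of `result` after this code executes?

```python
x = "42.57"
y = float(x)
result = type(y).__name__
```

x is str; y is float; result = 'float'

'float'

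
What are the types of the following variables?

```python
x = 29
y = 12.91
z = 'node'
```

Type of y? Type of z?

y is assigned a number with a decimal point, so it is a float; z is assigned a quoted string literal, so it is a str

float, str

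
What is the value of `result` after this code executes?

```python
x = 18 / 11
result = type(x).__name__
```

x is float; result = 'float'

'float'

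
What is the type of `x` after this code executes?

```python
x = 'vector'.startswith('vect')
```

str.startswith() returns bool

bool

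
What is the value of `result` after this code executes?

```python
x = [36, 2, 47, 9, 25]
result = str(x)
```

x = [36, 2, 47, 9, 25]; result = '[36, 2, 47, 9, 25]'

'[36, 2, 47, 9, 25]'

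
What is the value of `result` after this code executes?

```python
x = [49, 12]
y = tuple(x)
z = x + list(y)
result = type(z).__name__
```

x is list; y is tuple; z is list; result = 'list'

'list'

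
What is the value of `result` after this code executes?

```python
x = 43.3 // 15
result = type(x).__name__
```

x is float; result = 'float'

'float'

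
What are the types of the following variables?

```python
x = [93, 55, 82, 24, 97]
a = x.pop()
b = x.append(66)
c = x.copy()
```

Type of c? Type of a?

copy() returns list; pop() returns element

list, int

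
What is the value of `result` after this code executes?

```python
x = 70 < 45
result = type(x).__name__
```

x is bool; result = 'bool'

'bool'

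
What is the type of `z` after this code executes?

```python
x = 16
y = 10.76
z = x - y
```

int - float = float

float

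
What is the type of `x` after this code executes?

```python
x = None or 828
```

'or' with None returns the other truthy value

int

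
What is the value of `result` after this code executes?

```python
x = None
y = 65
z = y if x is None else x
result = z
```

x = None; y = 65; z = 65; result = 65

65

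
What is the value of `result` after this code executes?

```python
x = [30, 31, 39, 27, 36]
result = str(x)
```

x = [30, 31, 39, 27, 36]; result = '[30, 31, 39, 27, 36]'

'[30, 31, 39, 27, 36]'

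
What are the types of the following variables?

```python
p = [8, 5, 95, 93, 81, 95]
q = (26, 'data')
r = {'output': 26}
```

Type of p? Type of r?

p is assigned a list literal (square brackets); r is assigned a dict literal ({key: value})

list, dict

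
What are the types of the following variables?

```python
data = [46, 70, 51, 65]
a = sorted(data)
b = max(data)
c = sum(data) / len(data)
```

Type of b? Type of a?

max of ints returns int; sorted() returns list

int, list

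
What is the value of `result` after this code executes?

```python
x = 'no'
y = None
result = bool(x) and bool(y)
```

x = 'no'; y = None; result = False

False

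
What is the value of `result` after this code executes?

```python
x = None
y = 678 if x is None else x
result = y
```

x = None; y = 678; result = 678

678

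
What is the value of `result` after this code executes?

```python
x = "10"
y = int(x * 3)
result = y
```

x = '10'; y = 101010; result = 101010

101010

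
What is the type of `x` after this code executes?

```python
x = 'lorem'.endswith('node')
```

str.endswith() returns bool

bool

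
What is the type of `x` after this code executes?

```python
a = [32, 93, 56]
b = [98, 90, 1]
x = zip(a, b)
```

zip() returns a zip object

zip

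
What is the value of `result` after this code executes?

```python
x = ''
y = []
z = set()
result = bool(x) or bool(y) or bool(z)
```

x = ''; y = []; z = set(); result = False

False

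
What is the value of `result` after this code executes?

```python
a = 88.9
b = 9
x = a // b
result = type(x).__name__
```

a is float; b is int; x is float; result = 'float'

'float'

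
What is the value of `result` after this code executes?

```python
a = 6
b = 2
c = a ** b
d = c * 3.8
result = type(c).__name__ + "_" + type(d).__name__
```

a is int; b is int; c is int; d is float; result = 'int_float'

'int_float'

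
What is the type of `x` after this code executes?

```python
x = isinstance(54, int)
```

isinstance() returns bool

bool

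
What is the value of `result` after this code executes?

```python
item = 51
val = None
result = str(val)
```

item = 51; val = None; result = 'None'

'None'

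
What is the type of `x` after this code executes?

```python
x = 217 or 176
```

'or' returns first truthy value (int)

int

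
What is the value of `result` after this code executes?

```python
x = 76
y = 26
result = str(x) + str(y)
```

x = 76; y = 26; result = '7626'

'7626'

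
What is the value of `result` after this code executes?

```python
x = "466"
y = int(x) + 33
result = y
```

x = '466'; y = 499; result = 499

499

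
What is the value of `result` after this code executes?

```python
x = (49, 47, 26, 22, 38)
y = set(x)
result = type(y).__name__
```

x is tuple; y is set; result = 'set'

'set'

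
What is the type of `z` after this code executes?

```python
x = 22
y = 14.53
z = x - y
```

int - float = float

float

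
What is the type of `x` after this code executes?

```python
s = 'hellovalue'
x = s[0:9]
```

Slicing a str returns str

str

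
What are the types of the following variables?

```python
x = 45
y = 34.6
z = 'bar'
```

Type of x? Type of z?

x is assigned a bare integer (no decimal point), so it is an int; z is assigned a quoted string literal, so it is a str

int, str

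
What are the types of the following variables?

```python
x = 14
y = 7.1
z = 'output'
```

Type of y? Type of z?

y is assigned a number with a decimal point, so it is a float; z is assigned a quoted string literal, so it is a str

float, str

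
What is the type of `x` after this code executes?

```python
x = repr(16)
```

repr() returns str

str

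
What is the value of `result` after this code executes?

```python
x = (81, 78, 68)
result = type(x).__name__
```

x is tuple; result = 'tuple'

'tuple'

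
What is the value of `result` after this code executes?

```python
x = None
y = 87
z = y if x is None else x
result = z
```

x = None; y = 87; z = 87; result = 87

87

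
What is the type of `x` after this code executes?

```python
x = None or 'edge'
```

'or' with None returns the other truthy value (str)

str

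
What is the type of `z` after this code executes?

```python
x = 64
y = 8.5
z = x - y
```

int - float = float

float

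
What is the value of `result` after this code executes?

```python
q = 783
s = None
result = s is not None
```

q = 783; s = None; result = False

False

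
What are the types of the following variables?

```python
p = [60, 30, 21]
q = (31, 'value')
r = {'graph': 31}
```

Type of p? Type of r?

p is assigned a list literal (square brackets); r is assigned a dict literal ({key: value})

list, dict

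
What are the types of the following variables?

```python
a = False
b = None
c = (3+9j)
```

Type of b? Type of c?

b is assigned None, whose type is NoneType; c is assigned (3+9j), an int plus an imaginary literal (j suffix), which evaluates to complex

NoneType, complex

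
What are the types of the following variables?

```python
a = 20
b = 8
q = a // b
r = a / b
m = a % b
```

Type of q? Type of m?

// returns int; % of ints returns int

int, int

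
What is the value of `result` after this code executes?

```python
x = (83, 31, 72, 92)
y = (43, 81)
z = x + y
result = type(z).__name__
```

x is tuple; y is tuple; z is tuple; result = 'tuple'

'tuple'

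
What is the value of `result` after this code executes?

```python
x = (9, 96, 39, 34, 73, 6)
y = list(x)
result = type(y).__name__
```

x is tuple; y is list; result = 'list'

'list'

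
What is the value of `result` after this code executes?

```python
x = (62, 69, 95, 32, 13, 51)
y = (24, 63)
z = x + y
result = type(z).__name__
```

x is tuple; y is tuple; z is tuple; result = 'tuple'

'tuple'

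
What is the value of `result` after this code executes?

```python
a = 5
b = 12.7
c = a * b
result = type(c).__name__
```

a is int; b is float; c is float; result = 'float'

'float'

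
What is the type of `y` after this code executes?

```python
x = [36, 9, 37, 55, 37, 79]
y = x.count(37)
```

list.count() returns int

int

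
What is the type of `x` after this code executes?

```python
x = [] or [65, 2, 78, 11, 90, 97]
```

'or' returns first truthy value (list)

list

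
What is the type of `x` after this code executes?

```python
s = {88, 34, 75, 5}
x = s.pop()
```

Popping from set[int] returns int

int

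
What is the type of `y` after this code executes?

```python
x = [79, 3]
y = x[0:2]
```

Slicing a list returns a list

list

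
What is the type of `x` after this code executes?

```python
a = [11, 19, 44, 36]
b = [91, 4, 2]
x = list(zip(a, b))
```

list(zip()) returns a list of tuples

list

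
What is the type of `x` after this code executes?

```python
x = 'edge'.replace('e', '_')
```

str.replace() returns str

str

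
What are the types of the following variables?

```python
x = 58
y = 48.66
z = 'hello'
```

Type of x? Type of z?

x is assigned a bare integer (no decimal point), so it is an int; z is assigned a quoted string literal, so it is a str

int, str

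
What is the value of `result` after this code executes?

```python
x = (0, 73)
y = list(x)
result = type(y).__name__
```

x is tuple; y is list; result = 'list'

'list'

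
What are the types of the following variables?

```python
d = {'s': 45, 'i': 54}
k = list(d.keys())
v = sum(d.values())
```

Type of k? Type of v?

list() converts to list; sum of ints is int

list, int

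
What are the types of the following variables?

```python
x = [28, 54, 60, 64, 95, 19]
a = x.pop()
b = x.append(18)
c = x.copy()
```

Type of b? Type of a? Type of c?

append() returns None; pop() returns element; copy() returns list

NoneType, int, list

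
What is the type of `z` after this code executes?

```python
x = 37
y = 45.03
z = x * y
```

int * float = float

float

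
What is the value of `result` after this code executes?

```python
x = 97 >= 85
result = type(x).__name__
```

x is bool; result = 'bool'

'bool'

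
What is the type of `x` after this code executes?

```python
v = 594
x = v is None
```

'is' comparison returns bool

bool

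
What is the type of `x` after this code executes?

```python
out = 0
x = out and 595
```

'and' returns first falsy value (0 is int)

int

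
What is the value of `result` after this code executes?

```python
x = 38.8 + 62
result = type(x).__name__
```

x is float; result = 'float'

'float'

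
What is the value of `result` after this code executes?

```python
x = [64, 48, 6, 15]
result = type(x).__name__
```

x is list; result = 'list'

'list'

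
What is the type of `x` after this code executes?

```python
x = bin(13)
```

bin() returns str representation

str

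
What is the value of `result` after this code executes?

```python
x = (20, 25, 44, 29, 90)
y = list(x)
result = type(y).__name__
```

x is tuple; y is list; result = 'list'

'list'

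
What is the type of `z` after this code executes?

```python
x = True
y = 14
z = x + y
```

bool + int = int (bool is subclass of int)

int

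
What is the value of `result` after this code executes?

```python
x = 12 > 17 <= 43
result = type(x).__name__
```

x is bool; result = 'bool'

'bool'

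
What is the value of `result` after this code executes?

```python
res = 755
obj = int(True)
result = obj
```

res = 755; obj = 1; result = 1

1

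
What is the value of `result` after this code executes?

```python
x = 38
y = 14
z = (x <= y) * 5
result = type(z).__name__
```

x is int; y is int; z is int; result = 'int'

'int'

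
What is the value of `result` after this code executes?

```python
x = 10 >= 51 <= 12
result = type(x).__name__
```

x is bool; result = 'bool'

'bool'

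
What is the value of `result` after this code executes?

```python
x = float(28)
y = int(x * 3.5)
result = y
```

x = 28.0; y = 98; result = 98

98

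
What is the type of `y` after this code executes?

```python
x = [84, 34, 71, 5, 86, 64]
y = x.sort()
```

list.sort() returns None (mutates in place)

NoneType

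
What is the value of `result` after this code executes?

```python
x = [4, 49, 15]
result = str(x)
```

x = [4, 49, 15]; result = '[4, 49, 15]'

'[4, 49, 15]'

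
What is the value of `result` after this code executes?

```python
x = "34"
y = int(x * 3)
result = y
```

x = '34'; y = 343434; result = 343434

343434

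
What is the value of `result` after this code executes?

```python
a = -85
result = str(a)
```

a = -85; result = '-85'

'-85'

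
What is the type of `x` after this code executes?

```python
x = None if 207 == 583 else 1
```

207 == 583 is False, so the else branch is taken

int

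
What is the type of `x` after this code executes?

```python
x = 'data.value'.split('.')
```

str.split() returns list

list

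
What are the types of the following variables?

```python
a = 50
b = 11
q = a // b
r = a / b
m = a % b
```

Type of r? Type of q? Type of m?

/ returns float; // returns int; % of ints returns int

float, int, int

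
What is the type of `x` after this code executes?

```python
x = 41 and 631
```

'and' with truthy values returns last operand (int)

int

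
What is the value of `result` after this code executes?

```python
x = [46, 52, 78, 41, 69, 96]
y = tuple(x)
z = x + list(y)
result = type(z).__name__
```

x is list; y is tuple; z is list; result = 'list'

'list'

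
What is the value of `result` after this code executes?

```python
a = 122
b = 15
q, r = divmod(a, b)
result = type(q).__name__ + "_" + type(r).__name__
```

a is int; b is int; q is int; r is int; result = 'int_int'

'int_int'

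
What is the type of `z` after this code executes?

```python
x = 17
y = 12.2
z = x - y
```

int - float = float

float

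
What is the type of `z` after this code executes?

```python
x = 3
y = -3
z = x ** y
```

int ** negative = float

float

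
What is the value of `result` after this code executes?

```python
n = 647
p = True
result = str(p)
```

n = 647; p = True; result = 'True'

'True'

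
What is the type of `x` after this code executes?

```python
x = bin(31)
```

bin() returns str representation

str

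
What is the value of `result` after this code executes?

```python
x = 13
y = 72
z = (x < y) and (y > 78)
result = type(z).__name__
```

x is int; y is int; z is bool; result = 'bool'

'bool'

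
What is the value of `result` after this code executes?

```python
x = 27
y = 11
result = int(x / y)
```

x = 27; y = 11; result = 2

2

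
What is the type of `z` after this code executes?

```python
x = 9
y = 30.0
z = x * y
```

int * float = float

float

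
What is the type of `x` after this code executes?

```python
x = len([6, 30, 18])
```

len() always returns int

int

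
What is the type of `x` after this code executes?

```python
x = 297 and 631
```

'and' with truthy values returns last operand (int)

int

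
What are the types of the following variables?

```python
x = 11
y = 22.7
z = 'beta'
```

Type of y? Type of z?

y is assigned a number with a decimal point, so it is a float; z is assigned a quoted string literal, so it is a str

float, str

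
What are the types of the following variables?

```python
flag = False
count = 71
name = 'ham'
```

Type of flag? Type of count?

flag is assigned the constant False, which has type bool; count is assigned a bare integer (no decimal point), so it is an int

bool, int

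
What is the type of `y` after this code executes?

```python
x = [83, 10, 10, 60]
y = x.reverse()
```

list.reverse() returns None

NoneType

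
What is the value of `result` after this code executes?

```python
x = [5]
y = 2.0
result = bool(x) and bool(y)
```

x = [5]; y = 2.0; result = True

True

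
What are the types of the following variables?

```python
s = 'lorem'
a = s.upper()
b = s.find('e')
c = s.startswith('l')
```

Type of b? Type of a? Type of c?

find() returns int; upper() returns str; startswith() returns bool

int, str, bool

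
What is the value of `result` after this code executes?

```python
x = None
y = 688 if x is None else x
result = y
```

x = None; y = 688; result = 688

688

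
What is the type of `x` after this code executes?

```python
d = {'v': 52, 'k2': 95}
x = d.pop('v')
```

dict.pop() returns the value

int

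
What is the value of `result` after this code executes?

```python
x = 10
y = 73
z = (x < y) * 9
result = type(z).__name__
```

x is int; y is int; z is int; result = 'int'

'int'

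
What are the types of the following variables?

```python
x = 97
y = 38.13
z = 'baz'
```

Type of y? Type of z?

y is assigned a number with a decimal point, so it is a float; z is assigned a quoted string literal, so it is a str

float, str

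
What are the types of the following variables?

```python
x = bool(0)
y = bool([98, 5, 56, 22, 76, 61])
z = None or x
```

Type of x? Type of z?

bool() returns bool; None or bool returns the bool

bool, bool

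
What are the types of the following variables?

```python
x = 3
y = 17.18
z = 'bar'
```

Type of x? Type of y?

x is assigned a bare integer (no decimal point), so it is an int; y is assigned a number with a decimal point, so it is a float

int, float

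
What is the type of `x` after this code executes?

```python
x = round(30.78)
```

round() with no decimal places returns int

int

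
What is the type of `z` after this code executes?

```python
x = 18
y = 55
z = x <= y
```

Comparison returns bool

bool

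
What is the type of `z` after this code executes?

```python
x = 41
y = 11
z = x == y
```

Equality comparison returns bool

bool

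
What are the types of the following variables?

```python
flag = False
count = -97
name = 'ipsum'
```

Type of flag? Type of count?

flag is assigned the constant False, which has type bool; count is assigned a bare integer (no decimal point), so it is an int

bool, int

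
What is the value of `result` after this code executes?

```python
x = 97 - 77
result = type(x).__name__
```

x is int; result = 'int'

'int'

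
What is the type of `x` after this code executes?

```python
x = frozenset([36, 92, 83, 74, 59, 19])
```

frozenset() returns frozenset

frozenset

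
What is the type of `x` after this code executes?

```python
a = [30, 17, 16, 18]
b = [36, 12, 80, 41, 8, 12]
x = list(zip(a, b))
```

list(zip()) returns a list of tuples

list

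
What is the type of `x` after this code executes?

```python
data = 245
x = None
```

None has type NoneType

NoneType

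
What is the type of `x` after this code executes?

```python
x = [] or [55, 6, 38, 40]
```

'or' returns first truthy value (list)

list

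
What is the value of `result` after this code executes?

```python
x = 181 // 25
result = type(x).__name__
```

x is int; result = 'int'

'int'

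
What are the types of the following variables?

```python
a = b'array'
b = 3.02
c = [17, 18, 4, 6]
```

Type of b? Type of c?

b is assigned a number with a decimal point, so it is a float; c is assigned a list literal (square brackets)

float, list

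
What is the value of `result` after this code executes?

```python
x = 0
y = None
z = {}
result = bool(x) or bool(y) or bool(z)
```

x = 0; y = None; z = {}; result = False

False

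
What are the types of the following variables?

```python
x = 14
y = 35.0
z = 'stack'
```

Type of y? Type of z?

y is assigned a number with a decimal point, so it is a float; z is assigned a quoted string literal, so it is a str

float, str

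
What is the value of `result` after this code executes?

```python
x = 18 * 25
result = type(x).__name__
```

x is int; result = 'int'

'int'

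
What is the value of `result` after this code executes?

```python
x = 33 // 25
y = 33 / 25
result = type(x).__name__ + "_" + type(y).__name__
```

x is int; y is float; result = 'int_float'

'int_float'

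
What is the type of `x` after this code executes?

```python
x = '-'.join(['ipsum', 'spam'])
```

str.join() returns str

str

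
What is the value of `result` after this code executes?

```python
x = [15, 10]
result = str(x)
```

x = [15, 10]; result = '[15, 10]'

'[15, 10]'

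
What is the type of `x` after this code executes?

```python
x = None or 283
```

'or' with None returns the other truthy value

int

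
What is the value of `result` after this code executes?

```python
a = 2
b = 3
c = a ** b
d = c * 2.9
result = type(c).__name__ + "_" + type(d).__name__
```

a is int; b is int; c is int; d is float; result = 'int_float'

'int_float'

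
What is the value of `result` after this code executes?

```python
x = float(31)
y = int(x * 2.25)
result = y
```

x = 31.0; y = 69; result = 69

69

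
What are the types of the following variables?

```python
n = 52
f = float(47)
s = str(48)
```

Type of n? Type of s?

n is assigned a bare integer (no decimal point), so it is an int; s is assigned the result of calling str(), which returns a str

int, str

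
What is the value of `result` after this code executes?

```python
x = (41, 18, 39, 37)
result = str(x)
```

x = (41, 18, 39, 37); result = '(41, 18, 39, 37)'

'(41, 18, 39, 37)'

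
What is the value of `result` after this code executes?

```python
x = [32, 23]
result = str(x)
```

x = [32, 23]; result = '[32, 23]'

'[32, 23]'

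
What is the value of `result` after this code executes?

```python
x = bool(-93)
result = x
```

x = True; result = True

True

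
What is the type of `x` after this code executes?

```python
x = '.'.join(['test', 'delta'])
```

str.join() returns str

str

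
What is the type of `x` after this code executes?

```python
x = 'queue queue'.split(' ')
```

str.split() returns list

list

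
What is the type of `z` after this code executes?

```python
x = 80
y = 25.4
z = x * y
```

int * float = float

float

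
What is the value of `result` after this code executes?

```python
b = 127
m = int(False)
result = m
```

b = 127; m = 0; result = 0

0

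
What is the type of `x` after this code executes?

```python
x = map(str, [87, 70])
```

map() returns a map object

map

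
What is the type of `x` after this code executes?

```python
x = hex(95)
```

hex() returns str representation

str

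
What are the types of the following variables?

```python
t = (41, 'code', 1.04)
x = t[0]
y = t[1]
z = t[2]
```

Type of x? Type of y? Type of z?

tuple[0] is int; tuple[1] is str; tuple[2] is float

int, str, float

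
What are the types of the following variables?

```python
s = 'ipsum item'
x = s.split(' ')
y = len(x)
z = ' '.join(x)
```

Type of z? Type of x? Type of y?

str.join() returns str; str.split() returns list; len() returns int

str, list, int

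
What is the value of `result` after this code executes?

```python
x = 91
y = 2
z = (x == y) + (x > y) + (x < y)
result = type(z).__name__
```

x is int; y is int; z is int; result = 'int'

'int'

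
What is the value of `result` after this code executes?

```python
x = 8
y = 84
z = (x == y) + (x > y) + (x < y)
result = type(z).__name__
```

x is int; y is int; z is int; result = 'int'

'int'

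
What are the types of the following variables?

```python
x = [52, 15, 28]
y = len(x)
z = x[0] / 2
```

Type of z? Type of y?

int / int = float; len() returns int

float, int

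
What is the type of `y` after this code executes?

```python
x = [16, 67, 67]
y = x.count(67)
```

list.count() returns int

int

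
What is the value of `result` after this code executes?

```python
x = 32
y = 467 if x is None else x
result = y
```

x = 32; y = 32; result = 32

32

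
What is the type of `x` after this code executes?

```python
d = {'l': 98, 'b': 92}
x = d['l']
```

Accessing dict[str, int] with str key returns int

int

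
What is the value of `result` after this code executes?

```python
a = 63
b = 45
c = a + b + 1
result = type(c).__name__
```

a is int; b is int; c is int; result = 'int'

'int'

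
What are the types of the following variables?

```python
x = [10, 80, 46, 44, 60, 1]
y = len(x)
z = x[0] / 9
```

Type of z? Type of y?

int / int = float; len() returns int

float, int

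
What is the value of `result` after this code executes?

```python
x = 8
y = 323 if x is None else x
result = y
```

x = 8; y = 8; result = 8

8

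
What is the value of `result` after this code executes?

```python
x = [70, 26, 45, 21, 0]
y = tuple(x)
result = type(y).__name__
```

x is list; y is tuple; result = 'tuple'

'tuple'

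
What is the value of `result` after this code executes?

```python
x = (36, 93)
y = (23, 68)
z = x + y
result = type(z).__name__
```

x is tuple; y is tuple; z is tuple; result = 'tuple'

'tuple'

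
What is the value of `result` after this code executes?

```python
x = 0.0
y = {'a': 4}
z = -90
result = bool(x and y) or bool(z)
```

x = 0.0; y = {'a': 4}; z = -90; result = True

True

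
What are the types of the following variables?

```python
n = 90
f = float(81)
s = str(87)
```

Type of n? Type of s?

n is assigned a bare integer (no decimal point), so it is an int; s is assigned the result of calling str(), which returns a str

int, str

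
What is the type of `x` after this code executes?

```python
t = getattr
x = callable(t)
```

callable() returns bool

bool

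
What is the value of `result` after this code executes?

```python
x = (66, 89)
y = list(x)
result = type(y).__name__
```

x is tuple; y is list; result = 'list'

'list'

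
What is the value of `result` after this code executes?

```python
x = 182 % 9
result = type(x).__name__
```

x is int; result = 'int'

'int'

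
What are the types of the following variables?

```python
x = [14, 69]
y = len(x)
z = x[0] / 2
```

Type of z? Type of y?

int / int = float; len() returns int

float, int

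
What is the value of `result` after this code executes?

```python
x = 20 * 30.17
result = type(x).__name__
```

x is float; result = 'float'

'float'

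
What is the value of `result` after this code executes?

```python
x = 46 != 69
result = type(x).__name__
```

x is bool; result = 'bool'

'bool'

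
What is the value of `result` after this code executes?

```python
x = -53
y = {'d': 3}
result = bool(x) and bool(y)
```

x = -53; y = {'d': 3}; result = True

True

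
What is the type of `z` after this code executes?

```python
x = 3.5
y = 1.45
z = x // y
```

float // float = float

float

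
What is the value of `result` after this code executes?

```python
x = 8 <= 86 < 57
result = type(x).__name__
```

x is bool; result = 'bool'

'bool'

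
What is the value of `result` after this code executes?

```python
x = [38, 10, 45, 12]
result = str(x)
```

x = [38, 10, 45, 12]; result = '[38, 10, 45, 12]'

'[38, 10, 45, 12]'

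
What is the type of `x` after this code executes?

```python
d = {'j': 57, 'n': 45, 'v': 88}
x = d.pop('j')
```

dict.pop() returns the value

int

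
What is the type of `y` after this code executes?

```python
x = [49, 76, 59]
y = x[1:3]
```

Slicing a list returns a list

list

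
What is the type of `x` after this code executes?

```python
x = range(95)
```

range() returns a range object

range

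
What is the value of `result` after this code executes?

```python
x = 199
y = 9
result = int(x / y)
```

x = 199; y = 9; result = 22

22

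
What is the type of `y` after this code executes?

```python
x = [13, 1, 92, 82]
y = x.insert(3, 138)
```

list.insert() returns None

NoneType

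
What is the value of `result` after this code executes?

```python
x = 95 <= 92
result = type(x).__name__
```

x is bool; result = 'bool'

'bool'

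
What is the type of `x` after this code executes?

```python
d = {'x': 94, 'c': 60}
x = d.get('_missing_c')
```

dict.get() returns None when key not found

NoneType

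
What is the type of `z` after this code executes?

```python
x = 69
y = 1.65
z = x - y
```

int - float = float

float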